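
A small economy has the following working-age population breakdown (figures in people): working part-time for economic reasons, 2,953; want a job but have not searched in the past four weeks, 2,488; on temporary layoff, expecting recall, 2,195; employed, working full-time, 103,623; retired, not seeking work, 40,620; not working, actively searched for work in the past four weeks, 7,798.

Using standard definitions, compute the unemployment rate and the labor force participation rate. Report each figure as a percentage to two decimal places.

Employed = 2,953 + 103,623 = 106,576 (anyone who worked, including part-time for economic reasons, counts as employed).
Unemployed = 2,195 + 7,798 = 9,993 (jobless and actively searching, or on temporary layoff).
Labor force = 106,576 + 9,993 = 116,569.
Not in labor force = 2,488 + 40,620 = 43,108 (those not working and not actively searching are outside the labor force — including those who want a job but have given up searching).
Civilian working-age population = 116,569 + 43,108 = 159,677.
Unemployment rate = 9,993 / 116,569 = 8.57%.
Labor force participation rate = 116,569 / 159,677 = 73.00%.

Unemployment rate ≈ 8.57%; labor force participation rate ≈ 73.00%.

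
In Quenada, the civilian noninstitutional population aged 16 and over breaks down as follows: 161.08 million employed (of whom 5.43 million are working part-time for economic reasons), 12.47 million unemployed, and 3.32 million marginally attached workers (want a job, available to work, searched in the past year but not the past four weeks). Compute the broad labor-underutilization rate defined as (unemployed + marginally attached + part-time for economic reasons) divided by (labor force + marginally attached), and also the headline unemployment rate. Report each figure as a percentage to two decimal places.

Broad underutilization rate ≈ 12.00%; headline unemployment rate ≈ 7.19%.

Labor force = 161.08 + 12.47 = 173.55 million.
Numerator = 12.47 + 3.32 + 5.43 = 21.22 million.
Denominator = 173.55 + 3.32 = 176.87 million.
Broad rate = 21.22 / 176.87 = 12.00%.
Headline unemployment rate = 12.47 / 173.55 = 7.19%.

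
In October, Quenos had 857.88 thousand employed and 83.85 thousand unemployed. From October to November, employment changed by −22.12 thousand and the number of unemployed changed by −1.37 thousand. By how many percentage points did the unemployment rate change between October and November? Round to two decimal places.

The unemployment rate changed by +0.08 percentage points.

October: labor force = 857.88 + 83.85 = 941.73; u = 83.85/941.73 = 8.90%.
November: labor force = 835.76 + 82.48 = 918.24; u = 82.48/918.24 = 8.98%.
Change = 8.98% − 8.90% = +0.08 pp.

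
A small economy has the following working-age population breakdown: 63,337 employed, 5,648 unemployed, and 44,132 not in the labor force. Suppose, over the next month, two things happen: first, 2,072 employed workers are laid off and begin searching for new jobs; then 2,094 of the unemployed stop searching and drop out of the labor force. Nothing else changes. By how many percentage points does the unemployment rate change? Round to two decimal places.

The unemployment rate changes by +0.22 percentage points.

Initially, labor force = 63,337 + 5,648 = 68,985, so u = 5,648/68,985 = 8.19%.
After the first change, employed falls and unemployed rises by 2,072; labor force unchanged → E = 61,265, U = 7,720, labor force = 68,985.
After the second change, unemployed and labor force both fall by 2,094 → E = 61,265, U = 5,626, labor force = 66,891.
New unemployment rate = 5,626 / 66,891 = 8.41%.
Change = 8.41% − 8.19% = +0.22 percentage points.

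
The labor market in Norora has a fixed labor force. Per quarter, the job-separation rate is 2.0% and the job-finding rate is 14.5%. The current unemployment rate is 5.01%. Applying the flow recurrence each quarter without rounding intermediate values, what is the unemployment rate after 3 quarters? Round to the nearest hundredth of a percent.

With a fixed labor force, u_{t+1} = u_t + s·(1−u_t) − f·u_t = u_t·(1−s−f) + s.
Here 1−s−f = 0.835 and s = 0.020.
u_1 = 0.050100 × 0.835 + 0.020 = 0.061833.
u_2 = 0.061833 × 0.835 + 0.020 = 0.071631.
u_3 = 0.071631 × 0.835 + 0.020 = 0.079812.

Unemployment rate after three quarters ≈ 7.98%.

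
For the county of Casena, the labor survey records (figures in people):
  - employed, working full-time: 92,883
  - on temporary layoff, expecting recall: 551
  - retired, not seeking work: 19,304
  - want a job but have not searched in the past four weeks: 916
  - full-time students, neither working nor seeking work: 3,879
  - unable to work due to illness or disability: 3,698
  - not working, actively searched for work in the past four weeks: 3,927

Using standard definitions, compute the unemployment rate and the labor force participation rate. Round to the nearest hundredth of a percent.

Employed = 92,883.
Unemployed = 551 + 3,927 = 4,478 (jobless and actively searching, or on temporary layoff).
Labor force = 92,883 + 4,478 = 97,361.
Not in labor force = 19,304 + 916 + 3,879 + 3,698 = 27,797 (those not working and not actively searching are outside the labor force — including those who want a job but have given up searching).
Civilian working-age population = 97,361 + 27,797 = 125,158.
Unemployment rate = 4,478 / 97,361 = 4.60%.
Labor force participation rate = 97,361 / 125,158 = 77.79%.

Unemployment rate ≈ 4.60%; labor force participation rate ≈ 77.79%.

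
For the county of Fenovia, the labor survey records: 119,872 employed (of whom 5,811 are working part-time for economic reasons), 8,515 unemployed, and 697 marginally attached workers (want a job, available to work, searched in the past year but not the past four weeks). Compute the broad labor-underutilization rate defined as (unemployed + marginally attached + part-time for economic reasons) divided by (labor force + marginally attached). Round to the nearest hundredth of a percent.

Broad underutilization rate ≈ 11.64%.

Labor force = 119,872 + 8,515 = 128,387.
Numerator = 8,515 + 697 + 5,811 = 15,023.
Denominator = 128,387 + 697 = 129,084.
Broad rate = 15,023 / 129,084 = 11.64%.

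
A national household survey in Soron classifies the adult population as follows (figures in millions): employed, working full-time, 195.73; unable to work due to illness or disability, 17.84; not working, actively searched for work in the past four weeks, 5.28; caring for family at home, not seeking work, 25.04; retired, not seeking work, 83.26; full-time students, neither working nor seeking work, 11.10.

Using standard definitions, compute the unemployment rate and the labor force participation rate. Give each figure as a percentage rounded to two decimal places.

Employed = 195.73 million.
Unemployed = 5.28 million.
Labor force = 195.73 + 5.28 = 201.01 million.
Not in labor force = 17.84 + 25.04 + 83.26 + 11.10 = 137.24 million (those not working and not actively searching are outside the labor force).
Civilian working-age population = 201.01 + 137.24 = 338.25 million.
Unemployment rate = 5.28 / 201.01 = 2.63%.
Labor force participation rate = 201.01 / 338.25 = 59.43%.

Unemployment rate ≈ 2.63%; labor force participation rate ≈ 59.43%.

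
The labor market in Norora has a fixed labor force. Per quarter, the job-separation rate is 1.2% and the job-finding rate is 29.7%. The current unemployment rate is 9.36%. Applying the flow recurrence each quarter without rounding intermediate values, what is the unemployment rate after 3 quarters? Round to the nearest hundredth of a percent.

With a fixed labor force, u_{t+1} = u_t + s·(1−u_t) − f·u_t = u_t·(1−s−f) + s.
Here 1−s−f = 0.691 and s = 0.012.
u_1 = 0.093600 × 0.691 + 0.012 = 0.076678.
u_2 = 0.076678 × 0.691 + 0.012 = 0.064984.
u_3 = 0.064984 × 0.691 + 0.012 = 0.056904.

Unemployment rate after three quarters ≈ 5.69%.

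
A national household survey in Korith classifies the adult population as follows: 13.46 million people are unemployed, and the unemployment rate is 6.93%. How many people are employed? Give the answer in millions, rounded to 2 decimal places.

About 180.77 million are employed.

Labor force = U / u = 13.46 / 0.0693 ≈ 194.23 million.
Employed = labor force − unemployed = 194.23 − 13.46 = 180.77 million.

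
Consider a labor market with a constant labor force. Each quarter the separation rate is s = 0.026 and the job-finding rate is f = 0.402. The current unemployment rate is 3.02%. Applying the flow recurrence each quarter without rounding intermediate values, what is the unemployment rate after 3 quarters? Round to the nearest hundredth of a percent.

With a fixed labor force, u_{t+1} = u_t + s·(1−u_t) − f·u_t = u_t·(1−s−f) + s.
Here 1−s−f = 0.572 and s = 0.026.
u_1 = 0.030200 × 0.572 + 0.026 = 0.043274.
u_2 = 0.043274 × 0.572 + 0.026 = 0.050753.
u_3 = 0.050753 × 0.572 + 0.026 = 0.055031.

Unemployment rate after three quarters ≈ 5.50%.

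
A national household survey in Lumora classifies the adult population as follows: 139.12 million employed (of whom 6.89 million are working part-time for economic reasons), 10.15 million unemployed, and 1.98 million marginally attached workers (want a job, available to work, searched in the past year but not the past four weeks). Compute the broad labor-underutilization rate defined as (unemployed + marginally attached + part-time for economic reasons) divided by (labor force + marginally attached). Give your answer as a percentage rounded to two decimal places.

Broad underutilization rate ≈ 12.58%.

Labor force = 139.12 + 10.15 = 149.27 million.
Numerator = 10.15 + 1.98 + 6.89 = 19.02 million.
Denominator = 149.27 + 1.98 = 151.25 million.
Broad rate = 19.02 / 151.25 = 12.58%.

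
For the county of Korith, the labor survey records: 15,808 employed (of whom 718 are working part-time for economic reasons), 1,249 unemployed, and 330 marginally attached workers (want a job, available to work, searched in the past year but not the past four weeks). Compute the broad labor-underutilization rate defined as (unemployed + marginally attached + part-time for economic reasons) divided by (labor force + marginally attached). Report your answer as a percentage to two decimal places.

Broad underutilization rate ≈ 13.21%.

Labor force = 15,808 + 1,249 = 17,057.
Numerator = 1,249 + 330 + 718 = 2,297.
Denominator = 17,057 + 330 = 17,387.
Broad rate = 2,297 / 17,387 = 13.21%.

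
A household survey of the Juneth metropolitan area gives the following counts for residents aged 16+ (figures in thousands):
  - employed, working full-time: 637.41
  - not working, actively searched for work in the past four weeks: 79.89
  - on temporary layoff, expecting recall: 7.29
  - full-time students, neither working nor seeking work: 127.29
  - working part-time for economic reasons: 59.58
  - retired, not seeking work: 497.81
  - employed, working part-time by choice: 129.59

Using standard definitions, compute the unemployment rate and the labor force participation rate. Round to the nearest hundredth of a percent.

Employed = 637.41 + 59.58 + 129.59 = 826.58 thousand (anyone who worked, including part-time for economic reasons, counts as employed).
Unemployed = 79.89 + 7.29 = 87.18 thousand (jobless and actively searching, or on temporary layoff).
Labor force = 826.58 + 87.18 = 913.76 thousand.
Not in labor force = 127.29 + 497.81 = 625.10 thousand (those not working and not actively searching are outside the labor force).
Civilian working-age population = 913.76 + 625.10 = 1,538.86 thousand.
Unemployment rate = 87.18 / 913.76 = 9.54%.
Labor force participation rate = 913.76 / 1,538.86 = 59.38%.

Unemployment rate ≈ 9.54%; labor force participation rate ≈ 59.38%.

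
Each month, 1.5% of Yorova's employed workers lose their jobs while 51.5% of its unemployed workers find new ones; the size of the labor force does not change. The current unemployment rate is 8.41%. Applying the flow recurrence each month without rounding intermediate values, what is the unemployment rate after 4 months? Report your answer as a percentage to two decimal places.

Unemployment rate after four months ≈ 3.10%.

With a fixed labor force, u_{t+1} = u_t + s·(1−u_t) − f·u_t = u_t·(1−s−f) + s.
Here 1−s−f = 0.470 and s = 0.015.
u_1 = 0.084100 × 0.470 + 0.015 = 0.054527.
u_2 = 0.054527 × 0.470 + 0.015 = 0.040628.
u_3 = 0.040628 × 0.470 + 0.015 = 0.034095.
u_4 = 0.034095 × 0.470 + 0.015 = 0.031025.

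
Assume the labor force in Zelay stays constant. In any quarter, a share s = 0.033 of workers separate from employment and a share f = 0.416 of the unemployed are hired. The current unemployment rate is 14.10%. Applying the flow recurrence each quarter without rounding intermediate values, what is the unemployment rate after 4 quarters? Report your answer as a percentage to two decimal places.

With a fixed labor force, u_{t+1} = u_t + s·(1−u_t) − f·u_t = u_t·(1−s−f) + s.
Here 1−s−f = 0.551 and s = 0.033.
u_1 = 0.141000 × 0.551 + 0.033 = 0.110691.
u_2 = 0.110691 × 0.551 + 0.033 = 0.093991.
u_3 = 0.093991 × 0.551 + 0.033 = 0.084789.
u_4 = 0.084789 × 0.551 + 0.033 = 0.079719.

Unemployment rate after four quarters ≈ 7.97%.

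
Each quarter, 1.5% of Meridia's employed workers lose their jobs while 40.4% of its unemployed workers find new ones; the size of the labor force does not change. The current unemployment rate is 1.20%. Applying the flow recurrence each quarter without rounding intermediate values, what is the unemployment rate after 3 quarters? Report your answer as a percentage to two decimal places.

With a fixed labor force, u_{t+1} = u_t + s·(1−u_t) − f·u_t = u_t·(1−s−f) + s.
Here 1−s−f = 0.581 and s = 0.015.
u_1 = 0.012000 × 0.581 + 0.015 = 0.021972.
u_2 = 0.021972 × 0.581 + 0.015 = 0.027766.
u_3 = 0.027766 × 0.581 + 0.015 = 0.031132.

Unemployment rate after three quarters ≈ 3.11%.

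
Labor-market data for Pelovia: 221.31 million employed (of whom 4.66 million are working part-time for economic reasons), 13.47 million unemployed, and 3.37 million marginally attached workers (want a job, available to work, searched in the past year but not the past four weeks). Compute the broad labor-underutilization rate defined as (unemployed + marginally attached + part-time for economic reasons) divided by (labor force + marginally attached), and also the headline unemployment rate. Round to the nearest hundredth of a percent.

Broad underutilization rate ≈ 9.03%; headline unemployment rate ≈ 5.74%.

Labor force = 221.31 + 13.47 = 234.78 million.
Numerator = 13.47 + 3.37 + 4.66 = 21.50 million.
Denominator = 234.78 + 3.37 = 238.15 million.
Broad rate = 21.50 / 238.15 = 9.03%.
Headline unemployment rate = 13.47 / 234.78 = 5.74%.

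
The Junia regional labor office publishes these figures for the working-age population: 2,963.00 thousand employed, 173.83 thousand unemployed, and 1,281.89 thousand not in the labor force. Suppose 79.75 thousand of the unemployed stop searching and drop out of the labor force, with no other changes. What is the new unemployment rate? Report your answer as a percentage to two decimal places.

Initially, labor force = 2,963.00 + 173.83 = 3,136.83 thousand, so u = 173.83/3,136.83 = 5.54%.
After the change, unemployed and labor force both fall by 79.75 → E = 2,963.00, U = 94.08, labor force = 3,057.08 thousand.
New unemployment rate = 94.08 / 3,057.08 = 3.08%.

New unemployment rate ≈ 3.08%.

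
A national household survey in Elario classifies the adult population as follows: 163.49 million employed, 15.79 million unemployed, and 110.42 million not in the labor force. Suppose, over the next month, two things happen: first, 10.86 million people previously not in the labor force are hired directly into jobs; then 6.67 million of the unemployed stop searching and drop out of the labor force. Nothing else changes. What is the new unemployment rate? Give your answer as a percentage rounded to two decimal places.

New unemployment rate ≈ 4.97%.

Initially, labor force = 163.49 + 15.79 = 179.28 million, so u = 15.79/179.28 = 8.81%.
After the first change, employed and labor force both rise by 10.86; unemployed unchanged → E = 174.35, U = 15.79, labor force = 190.14 million.
After the second change, unemployed and labor force both fall by 6.67 → E = 174.35, U = 9.12, labor force = 183.47 million.
New unemployment rate = 9.12 / 183.47 = 4.97%.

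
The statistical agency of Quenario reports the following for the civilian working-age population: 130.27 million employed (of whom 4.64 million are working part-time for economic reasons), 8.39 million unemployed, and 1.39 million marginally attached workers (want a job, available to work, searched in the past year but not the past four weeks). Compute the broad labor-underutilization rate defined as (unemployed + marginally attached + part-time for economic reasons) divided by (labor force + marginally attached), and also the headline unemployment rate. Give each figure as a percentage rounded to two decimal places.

Broad underutilization rate ≈ 10.30%; headline unemployment rate ≈ 6.05%.

Labor force = 130.27 + 8.39 = 138.66 million.
Numerator = 8.39 + 1.39 + 4.64 = 14.42 million.
Denominator = 138.66 + 1.39 = 140.05 million.
Broad rate = 14.42 / 140.05 = 10.30%.
Headline unemployment rate = 8.39 / 138.66 = 6.05%.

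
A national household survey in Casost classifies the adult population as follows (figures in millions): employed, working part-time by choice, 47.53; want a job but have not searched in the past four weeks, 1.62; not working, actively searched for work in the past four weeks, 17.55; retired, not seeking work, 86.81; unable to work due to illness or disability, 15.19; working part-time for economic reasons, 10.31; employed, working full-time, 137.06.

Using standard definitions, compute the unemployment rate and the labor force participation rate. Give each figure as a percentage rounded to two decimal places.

Unemployment rate ≈ 8.26%; labor force participation rate ≈ 67.22%.

Employed = 47.53 + 10.31 + 137.06 = 194.90 million (anyone who worked, including part-time for economic reasons, counts as employed).
Unemployed = 17.55 million.
Labor force = 194.90 + 17.55 = 212.45 million.
Not in labor force = 1.62 + 86.81 + 15.19 = 103.62 million (those not working and not actively searching are outside the labor force — including those who want a job but have given up searching).
Civilian working-age population = 212.45 + 103.62 = 316.07 million.
Unemployment rate = 17.55 / 212.45 = 8.26%.
Labor force participation rate = 212.45 / 316.07 = 67.22%.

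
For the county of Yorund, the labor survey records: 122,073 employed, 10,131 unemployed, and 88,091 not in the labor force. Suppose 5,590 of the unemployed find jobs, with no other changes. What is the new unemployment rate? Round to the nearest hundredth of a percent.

New unemployment rate ≈ 3.43%.

Initially, labor force = 122,073 + 10,131 = 132,204, so u = 10,131/132,204 = 7.66%.
After the change, unemployed falls and employed rises by 5,590; labor force unchanged → E = 127,663, U = 4,541, labor force = 132,204.
New unemployment rate = 4,541 / 132,204 = 3.43%.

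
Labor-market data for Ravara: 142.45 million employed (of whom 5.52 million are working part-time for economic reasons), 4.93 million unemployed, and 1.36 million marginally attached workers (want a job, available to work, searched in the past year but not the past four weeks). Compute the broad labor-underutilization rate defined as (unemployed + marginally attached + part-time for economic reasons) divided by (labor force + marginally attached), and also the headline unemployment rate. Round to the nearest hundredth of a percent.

Broad underutilization rate ≈ 7.94%; headline unemployment rate ≈ 3.35%.

Labor force = 142.45 + 4.93 = 147.38 million.
Numerator = 4.93 + 1.36 + 5.52 = 11.81 million.
Denominator = 147.38 + 1.36 = 148.74 million.
Broad rate = 11.81 / 148.74 = 7.94%.
Headline unemployment rate = 4.93 / 147.38 = 3.35%.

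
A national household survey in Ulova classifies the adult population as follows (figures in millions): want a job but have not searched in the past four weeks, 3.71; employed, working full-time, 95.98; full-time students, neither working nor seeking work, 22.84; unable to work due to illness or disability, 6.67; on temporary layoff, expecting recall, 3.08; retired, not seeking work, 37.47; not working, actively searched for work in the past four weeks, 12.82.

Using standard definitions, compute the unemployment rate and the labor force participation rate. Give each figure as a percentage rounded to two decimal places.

Employed = 95.98 million.
Unemployed = 3.08 + 12.82 = 15.90 million (jobless and actively searching, or on temporary layoff).
Labor force = 95.98 + 15.90 = 111.88 million.
Not in labor force = 3.71 + 22.84 + 6.67 + 37.47 = 70.69 million (those not working and not actively searching are outside the labor force — including those who want a job but have given up searching).
Civilian working-age population = 111.88 + 70.69 = 182.57 million.
Unemployment rate = 15.90 / 111.88 = 14.21%.
Labor force participation rate = 111.88 / 182.57 = 61.28%.

Unemployment rate ≈ 14.21%; labor force participation rate ≈ 61.28%.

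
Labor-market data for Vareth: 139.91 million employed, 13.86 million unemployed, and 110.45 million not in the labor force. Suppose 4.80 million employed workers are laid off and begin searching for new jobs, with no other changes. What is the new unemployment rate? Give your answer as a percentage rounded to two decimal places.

Initially, labor force = 139.91 + 13.86 = 153.77 million, so u = 13.86/153.77 = 9.01%.
After the change, employed falls and unemployed rises by 4.80; labor force unchanged → E = 135.11, U = 18.66, labor force = 153.77 million.
New unemployment rate = 18.66 / 153.77 = 12.14%.

New unemployment rate ≈ 12.14%.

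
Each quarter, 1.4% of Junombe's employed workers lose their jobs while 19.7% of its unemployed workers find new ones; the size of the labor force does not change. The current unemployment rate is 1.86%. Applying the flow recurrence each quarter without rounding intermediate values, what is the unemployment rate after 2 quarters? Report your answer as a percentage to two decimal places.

Unemployment rate after two quarters ≈ 3.66%.

With a fixed labor force, u_{t+1} = u_t + s·(1−u_t) − f·u_t = u_t·(1−s−f) + s.
Here 1−s−f = 0.789 and s = 0.014.
u_1 = 0.018600 × 0.789 + 0.014 = 0.028675.
u_2 = 0.028675 × 0.789 + 0.014 = 0.036625.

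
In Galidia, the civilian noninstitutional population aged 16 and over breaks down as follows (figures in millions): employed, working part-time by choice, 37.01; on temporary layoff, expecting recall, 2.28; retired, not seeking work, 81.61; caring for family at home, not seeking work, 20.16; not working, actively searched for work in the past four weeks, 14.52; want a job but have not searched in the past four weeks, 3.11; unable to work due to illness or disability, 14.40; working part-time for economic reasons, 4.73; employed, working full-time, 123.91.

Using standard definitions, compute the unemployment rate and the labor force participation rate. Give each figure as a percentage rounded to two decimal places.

Employed = 37.01 + 4.73 + 123.91 = 165.65 million (anyone who worked, including part-time for economic reasons, counts as employed).
Unemployed = 2.28 + 14.52 = 16.80 million (jobless and actively searching, or on temporary layoff).
Labor force = 165.65 + 16.80 = 182.45 million.
Not in labor force = 81.61 + 20.16 + 3.11 + 14.40 = 119.28 million (those not working and not actively searching are outside the labor force — including those who want a job but have given up searching).
Civilian working-age population = 182.45 + 119.28 = 301.73 million.
Unemployment rate = 16.80 / 182.45 = 9.21%.
Labor force participation rate = 182.45 / 301.73 = 60.47%.

Unemployment rate ≈ 9.21%; labor force participation rate ≈ 60.47%.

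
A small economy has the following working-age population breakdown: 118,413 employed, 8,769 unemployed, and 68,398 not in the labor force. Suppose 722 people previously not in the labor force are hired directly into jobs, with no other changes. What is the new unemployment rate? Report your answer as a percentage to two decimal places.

New unemployment rate ≈ 6.86%.

Initially, labor force = 118,413 + 8,769 = 127,182, so u = 8,769/127,182 = 6.89%.
After the change, employed and labor force both rise by 722; unemployed unchanged → E = 119,135, U = 8,769, labor force = 127,904.
New unemployment rate = 8,769 / 127,904 = 6.86%.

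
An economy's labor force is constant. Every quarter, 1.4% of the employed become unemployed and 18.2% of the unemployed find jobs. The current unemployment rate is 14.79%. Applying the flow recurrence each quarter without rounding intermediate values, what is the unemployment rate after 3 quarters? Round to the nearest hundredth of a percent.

Unemployment rate after three quarters ≈ 11.12%.

With a fixed labor force, u_{t+1} = u_t + s·(1−u_t) − f·u_t = u_t·(1−s−f) + s.
Here 1−s−f = 0.804 and s = 0.014.
u_1 = 0.147900 × 0.804 + 0.014 = 0.132912.
u_2 = 0.132912 × 0.804 + 0.014 = 0.120861.
u_3 = 0.120861 × 0.804 + 0.014 = 0.111172.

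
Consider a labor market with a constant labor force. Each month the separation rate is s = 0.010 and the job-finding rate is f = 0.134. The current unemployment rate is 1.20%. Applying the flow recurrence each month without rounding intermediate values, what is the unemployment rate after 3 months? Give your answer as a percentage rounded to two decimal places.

Unemployment rate after three months ≈ 3.34%.

With a fixed labor force, u_{t+1} = u_t + s·(1−u_t) − f·u_t = u_t·(1−s−f) + s.
Here 1−s−f = 0.856 and s = 0.010.
u_1 = 0.012000 × 0.856 + 0.010 = 0.020272.
u_2 = 0.020272 × 0.856 + 0.010 = 0.027353.
u_3 = 0.027353 × 0.856 + 0.010 = 0.033414.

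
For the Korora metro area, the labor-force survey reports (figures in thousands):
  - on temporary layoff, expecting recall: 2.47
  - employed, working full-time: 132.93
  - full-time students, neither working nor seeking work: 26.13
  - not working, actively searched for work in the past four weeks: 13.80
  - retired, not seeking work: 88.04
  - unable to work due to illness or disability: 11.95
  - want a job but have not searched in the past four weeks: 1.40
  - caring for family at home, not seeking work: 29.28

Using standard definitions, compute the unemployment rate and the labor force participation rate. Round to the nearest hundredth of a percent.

Employed = 132.93 thousand.
Unemployed = 2.47 + 13.80 = 16.27 thousand (jobless and actively searching, or on temporary layoff).
Labor force = 132.93 + 16.27 = 149.20 thousand.
Not in labor force = 26.13 + 88.04 + 11.95 + 1.40 + 29.28 = 156.80 thousand (those not working and not actively searching are outside the labor force — including those who want a job but have given up searching).
Civilian working-age population = 149.20 + 156.80 = 306.00 thousand.
Unemployment rate = 16.27 / 149.20 = 10.90%.
Labor force participation rate = 149.20 / 306.00 = 48.76%.

Unemployment rate ≈ 10.90%; labor force participation rate ≈ 48.76%.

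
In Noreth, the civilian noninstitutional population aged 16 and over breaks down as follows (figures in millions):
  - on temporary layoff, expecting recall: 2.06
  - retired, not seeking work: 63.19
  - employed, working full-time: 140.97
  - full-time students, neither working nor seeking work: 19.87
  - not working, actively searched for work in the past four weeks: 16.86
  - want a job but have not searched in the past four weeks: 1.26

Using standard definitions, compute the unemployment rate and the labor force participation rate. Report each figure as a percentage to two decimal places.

Employed = 140.97 million.
Unemployed = 2.06 + 16.86 = 18.92 million (jobless and actively searching, or on temporary layoff).
Labor force = 140.97 + 18.92 = 159.89 million.
Not in labor force = 63.19 + 19.87 + 1.26 = 84.32 million (those not working and not actively searching are outside the labor force — including those who want a job but have given up searching).
Civilian working-age population = 159.89 + 84.32 = 244.21 million.
Unemployment rate = 18.92 / 159.89 = 11.83%.
Labor force participation rate = 159.89 / 244.21 = 65.47%.

Unemployment rate ≈ 11.83%; labor force participation rate ≈ 65.47%.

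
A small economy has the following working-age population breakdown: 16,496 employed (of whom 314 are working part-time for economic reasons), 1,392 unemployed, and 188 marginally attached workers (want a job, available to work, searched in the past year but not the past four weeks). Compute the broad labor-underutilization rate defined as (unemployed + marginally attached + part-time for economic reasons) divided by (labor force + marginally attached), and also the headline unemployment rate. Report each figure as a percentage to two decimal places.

Broad underutilization rate ≈ 10.48%; headline unemployment rate ≈ 7.78%.

Labor force = 16,496 + 1,392 = 17,888.
Numerator = 1,392 + 188 + 314 = 1,894.
Denominator = 17,888 + 188 = 18,076.
Broad rate = 1,894 / 18,076 = 10.48%.
Headline unemployment rate = 1,392 / 17,888 = 7.78%.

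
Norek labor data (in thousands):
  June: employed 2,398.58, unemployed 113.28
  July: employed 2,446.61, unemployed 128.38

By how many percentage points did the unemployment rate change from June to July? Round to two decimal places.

June: labor force = 2,398.58 + 113.28 = 2,511.86; u = 113.28/2,511.86 = 4.51%.
July: labor force = 2,446.61 + 128.38 = 2,574.99; u = 128.38/2,574.99 = 4.99%.
Change = 4.99% − 4.51% = +0.48 pp.

The unemployment rate changed by +0.48 percentage points.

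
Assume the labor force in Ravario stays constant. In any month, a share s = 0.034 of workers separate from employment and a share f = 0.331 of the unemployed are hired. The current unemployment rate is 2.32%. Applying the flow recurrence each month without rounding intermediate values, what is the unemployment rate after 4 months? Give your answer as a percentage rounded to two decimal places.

With a fixed labor force, u_{t+1} = u_t + s·(1−u_t) − f·u_t = u_t·(1−s−f) + s.
Here 1−s−f = 0.635 and s = 0.034.
u_1 = 0.023200 × 0.635 + 0.034 = 0.048732.
u_2 = 0.048732 × 0.635 + 0.034 = 0.064945.
u_3 = 0.064945 × 0.635 + 0.034 = 0.075240.
u_4 = 0.075240 × 0.635 + 0.034 = 0.081777.

Unemployment rate after four months ≈ 8.18%.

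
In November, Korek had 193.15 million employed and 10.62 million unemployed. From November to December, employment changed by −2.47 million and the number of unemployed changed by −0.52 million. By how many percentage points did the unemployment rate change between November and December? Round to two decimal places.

November: labor force = 193.15 + 10.62 = 203.77; u = 10.62/203.77 = 5.21%.
December: labor force = 190.68 + 10.10 = 200.78; u = 10.10/200.78 = 5.03%.
Change = 5.03% − 5.21% = −0.18 pp.

The unemployment rate changed by −0.18 percentage points.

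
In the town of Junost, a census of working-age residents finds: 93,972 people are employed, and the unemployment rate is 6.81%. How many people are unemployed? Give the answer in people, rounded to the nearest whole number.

About 6,867 are unemployed.

Let U be the number unemployed. The labor force is E + U, and U/(E+U) = 0.0681.
So U = 0.0681 × 93,972 / (1 − 0.0681) = 6399.49 / 0.9319 ≈ 6,867.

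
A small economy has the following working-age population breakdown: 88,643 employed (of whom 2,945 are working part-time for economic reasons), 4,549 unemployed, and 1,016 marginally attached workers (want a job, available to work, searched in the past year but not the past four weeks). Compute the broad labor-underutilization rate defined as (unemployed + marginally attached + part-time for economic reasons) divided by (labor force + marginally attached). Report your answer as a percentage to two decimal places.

Labor force = 88,643 + 4,549 = 93,192.
Numerator = 4,549 + 1,016 + 2,945 = 8,510.
Denominator = 93,192 + 1,016 = 94,208.
Broad rate = 8,510 / 94,208 = 9.03%.

Broad underutilization rate ≈ 9.03%.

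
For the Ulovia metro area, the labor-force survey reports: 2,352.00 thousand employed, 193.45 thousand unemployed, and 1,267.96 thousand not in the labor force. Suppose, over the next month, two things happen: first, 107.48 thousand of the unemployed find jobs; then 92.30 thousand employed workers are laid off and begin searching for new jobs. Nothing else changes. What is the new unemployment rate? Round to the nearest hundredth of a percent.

Initially, labor force = 2,352.00 + 193.45 = 2,545.45 thousand, so u = 193.45/2,545.45 = 7.60%.
After the first change, unemployed falls and employed rises by 107.48; labor force unchanged → E = 2,459.48, U = 85.97, labor force = 2,545.45 thousand.
After the second change, employed falls and unemployed rises by 92.30; labor force unchanged → E = 2,367.18, U = 178.27, labor force = 2,545.45 thousand.
New unemployment rate = 178.27 / 2,545.45 = 7.00%.

New unemployment rate ≈ 7.00%.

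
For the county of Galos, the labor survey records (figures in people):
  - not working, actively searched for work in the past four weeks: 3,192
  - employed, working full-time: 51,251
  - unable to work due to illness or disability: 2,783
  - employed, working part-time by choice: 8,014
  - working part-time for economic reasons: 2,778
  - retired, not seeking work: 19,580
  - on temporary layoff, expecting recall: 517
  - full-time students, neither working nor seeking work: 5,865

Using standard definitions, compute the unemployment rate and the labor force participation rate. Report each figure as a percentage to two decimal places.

Unemployment rate ≈ 5.64%; labor force participation rate ≈ 69.96%.

Employed = 51,251 + 8,014 + 2,778 = 62,043 (anyone who worked, including part-time for economic reasons, counts as employed).
Unemployed = 3,192 + 517 = 3,709 (jobless and actively searching, or on temporary layoff).
Labor force = 62,043 + 3,709 = 65,752.
Not in labor force = 2,783 + 19,580 + 5,865 = 28,228 (those not working and not actively searching are outside the labor force).
Civilian working-age population = 65,752 + 28,228 = 93,980.
Unemployment rate = 3,709 / 65,752 = 5.64%.
Labor force participation rate = 65,752 / 93,980 = 69.96%.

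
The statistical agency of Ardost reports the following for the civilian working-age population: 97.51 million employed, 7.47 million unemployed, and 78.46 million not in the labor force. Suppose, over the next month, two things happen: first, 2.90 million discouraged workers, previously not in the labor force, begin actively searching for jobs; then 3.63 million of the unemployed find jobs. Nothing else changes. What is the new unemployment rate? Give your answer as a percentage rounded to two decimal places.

Initially, labor force = 97.51 + 7.47 = 104.98 million, so u = 7.47/104.98 = 7.12%.
After the first change, unemployed and labor force both rise by 2.90 → E = 97.51, U = 10.37, labor force = 107.88 million.
After the second change, unemployed falls and employed rises by 3.63; labor force unchanged → E = 101.14, U = 6.74, labor force = 107.88 million.
New unemployment rate = 6.74 / 107.88 = 6.25%.

New unemployment rate ≈ 6.25%.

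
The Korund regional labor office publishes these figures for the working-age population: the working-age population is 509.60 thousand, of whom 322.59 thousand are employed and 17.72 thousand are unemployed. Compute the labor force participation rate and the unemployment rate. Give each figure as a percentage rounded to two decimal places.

Labor force participation rate ≈ 66.78%; unemployment rate ≈ 5.21%.

Labor force = employed + unemployed = 322.59 + 17.72 = 340.31 thousand.
Unemployment rate = 17.72 / 340.31 = 5.21%.
Labor force participation rate = 340.31 / 509.60 = 66.78%.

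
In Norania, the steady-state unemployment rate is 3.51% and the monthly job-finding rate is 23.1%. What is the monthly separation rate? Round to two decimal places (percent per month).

Separation rate ≈ 0.84% per month.

From u* = s/(s+f): s = u·f/(1−u).
s = 0.0351 × 23.1 / (1 − 0.0351) = 0.8108 / 0.9649 ≈ 0.84% per month.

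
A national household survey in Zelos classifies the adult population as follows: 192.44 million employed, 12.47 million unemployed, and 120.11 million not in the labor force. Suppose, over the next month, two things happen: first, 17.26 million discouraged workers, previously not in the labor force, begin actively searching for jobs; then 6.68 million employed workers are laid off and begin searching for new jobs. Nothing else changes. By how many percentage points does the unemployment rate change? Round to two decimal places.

The unemployment rate changes by +10.30 percentage points.

Initially, labor force = 192.44 + 12.47 = 204.91 million, so u = 12.47/204.91 = 6.09%.
After the first change, unemployed and labor force both rise by 17.26 → E = 192.44, U = 29.73, labor force = 222.17 million.
After the second change, employed falls and unemployed rises by 6.68; labor force unchanged → E = 185.76, U = 36.41, labor force = 222.17 million.
New unemployment rate = 36.41 / 222.17 = 16.39%.
Change = 16.39% − 6.09% = +10.30 percentage points.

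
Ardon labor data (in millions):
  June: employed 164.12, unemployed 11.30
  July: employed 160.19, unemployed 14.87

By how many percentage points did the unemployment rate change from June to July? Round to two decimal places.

June: labor force = 164.12 + 11.30 = 175.42; u = 11.30/175.42 = 6.44%.
July: labor force = 160.19 + 14.87 = 175.06; u = 14.87/175.06 = 8.49%.
Change = 8.49% − 6.44% = +2.05 pp.

The unemployment rate changed by +2.05 percentage points.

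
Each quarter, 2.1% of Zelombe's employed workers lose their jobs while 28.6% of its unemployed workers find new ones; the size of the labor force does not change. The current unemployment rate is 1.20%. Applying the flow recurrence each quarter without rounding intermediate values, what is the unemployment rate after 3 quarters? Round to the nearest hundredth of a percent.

With a fixed labor force, u_{t+1} = u_t + s·(1−u_t) − f·u_t = u_t·(1−s−f) + s.
Here 1−s−f = 0.693 and s = 0.021.
u_1 = 0.012000 × 0.693 + 0.021 = 0.029316.
u_2 = 0.029316 × 0.693 + 0.021 = 0.041316.
u_3 = 0.041316 × 0.693 + 0.021 = 0.049632.

Unemployment rate after three quarters ≈ 4.96%.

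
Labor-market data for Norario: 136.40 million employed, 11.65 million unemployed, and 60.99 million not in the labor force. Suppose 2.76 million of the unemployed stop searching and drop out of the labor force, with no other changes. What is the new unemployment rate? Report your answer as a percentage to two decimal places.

New unemployment rate ≈ 6.12%.

Initially, labor force = 136.40 + 11.65 = 148.05 million, so u = 11.65/148.05 = 7.87%.
After the change, unemployed and labor force both fall by 2.76 → E = 136.40, U = 8.89, labor force = 145.29 million.
New unemployment rate = 8.89 / 145.29 = 6.12%.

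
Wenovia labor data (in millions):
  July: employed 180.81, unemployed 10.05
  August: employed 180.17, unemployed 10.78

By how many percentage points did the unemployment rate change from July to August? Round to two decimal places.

The unemployment rate changed by +0.38 percentage points.

July: labor force = 180.81 + 10.05 = 190.86; u = 10.05/190.86 = 5.27%.
August: labor force = 180.17 + 10.78 = 190.95; u = 10.78/190.95 = 5.65%.
Change = 5.65% − 5.27% = +0.38 pp.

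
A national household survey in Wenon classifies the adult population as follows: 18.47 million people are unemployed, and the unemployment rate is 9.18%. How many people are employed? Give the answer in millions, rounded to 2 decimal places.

Labor force = U / u = 18.47 / 0.0918 ≈ 201.20 million.
Employed = labor force − unemployed = 201.20 − 18.47 = 182.73 million.

About 182.73 million are employed.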